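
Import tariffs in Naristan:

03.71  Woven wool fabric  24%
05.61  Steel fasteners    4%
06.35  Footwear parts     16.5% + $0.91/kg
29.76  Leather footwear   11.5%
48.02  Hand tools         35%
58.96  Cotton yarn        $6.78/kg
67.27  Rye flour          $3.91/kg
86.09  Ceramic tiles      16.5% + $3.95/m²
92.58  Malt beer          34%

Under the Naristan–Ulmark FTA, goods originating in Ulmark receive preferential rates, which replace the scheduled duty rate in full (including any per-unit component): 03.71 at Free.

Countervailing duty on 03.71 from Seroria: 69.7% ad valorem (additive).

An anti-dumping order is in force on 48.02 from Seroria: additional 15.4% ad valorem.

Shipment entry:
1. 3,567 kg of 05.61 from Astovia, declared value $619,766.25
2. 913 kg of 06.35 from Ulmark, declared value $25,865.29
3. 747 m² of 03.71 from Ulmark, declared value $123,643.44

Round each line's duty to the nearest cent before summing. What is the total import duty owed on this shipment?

$29,889.25

Line 1 (05.61, Astovia, 3,567 kg, $619,766.25):
Base rate for 05.61 is 4%.
Duty = $619,766.25 × 4% = $24,790.65.
Line 2 (06.35, Ulmark, 913 kg, $25,865.29):
Base rate for 06.35 is 16.5% + $0.91/kg.
Origin Ulmark is the FTA partner but 06.35 is not on the preference list; base rate stands.
Duty = $25,865.29 × 16.5% + 913 × $0.91 = $5,098.60.
Line 3 (03.71, Ulmark, 747 m², $123,643.44):
Base rate for 03.71 is 24%.
Origin Ulmark qualifies under the Naristan–Ulmark agreement and 03.71 is covered: preferential rate Free applies instead.
The additional-duty order on 03.71 targets Seroria, not Ulmark; it does not apply.
Duty = $123,643.44 × 0% = $0.00.
Total = $24,790.65 + $5,098.60 + $0.00 = $29,889.25.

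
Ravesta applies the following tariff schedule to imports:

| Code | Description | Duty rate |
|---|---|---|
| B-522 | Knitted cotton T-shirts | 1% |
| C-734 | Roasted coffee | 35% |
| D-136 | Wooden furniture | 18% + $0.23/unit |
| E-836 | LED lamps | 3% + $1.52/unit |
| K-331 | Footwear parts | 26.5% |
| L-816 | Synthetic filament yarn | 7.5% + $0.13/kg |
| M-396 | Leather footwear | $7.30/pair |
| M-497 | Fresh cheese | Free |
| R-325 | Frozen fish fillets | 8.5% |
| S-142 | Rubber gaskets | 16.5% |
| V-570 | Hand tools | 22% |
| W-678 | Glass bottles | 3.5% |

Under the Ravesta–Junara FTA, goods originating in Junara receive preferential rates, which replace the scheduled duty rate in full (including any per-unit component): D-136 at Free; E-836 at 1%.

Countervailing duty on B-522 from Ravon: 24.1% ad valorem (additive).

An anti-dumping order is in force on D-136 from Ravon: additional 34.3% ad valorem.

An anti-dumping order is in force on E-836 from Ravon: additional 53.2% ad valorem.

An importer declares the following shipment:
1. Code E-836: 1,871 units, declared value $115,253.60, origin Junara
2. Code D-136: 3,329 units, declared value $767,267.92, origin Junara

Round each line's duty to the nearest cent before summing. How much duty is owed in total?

Line 1 (E-836, Junara, 1,871 units, $115,253.60):
Base rate for E-836 is 3% + $1.52/unit.
Origin Junara qualifies under the Ravesta–Junara agreement and E-836 is covered: preferential rate 1% applies instead.
The additional-duty order on E-836 targets Ravon, not Junara; it does not apply.
Duty = $115,253.60 × 1% = $1,152.54.
Line 2 (D-136, Junara, 3,329 units, $767,267.92):
Base rate for D-136 is 18% + $0.23/unit.
Origin Junara qualifies under the Ravesta–Junara agreement and D-136 is covered: preferential rate Free applies instead.
The additional-duty order on D-136 targets Ravon, not Junara; it does not apply.
Duty = $767,267.92 × 0% = $0.00.
Total = $1,152.54 + $0.00 = $1,152.54.

$1,152.54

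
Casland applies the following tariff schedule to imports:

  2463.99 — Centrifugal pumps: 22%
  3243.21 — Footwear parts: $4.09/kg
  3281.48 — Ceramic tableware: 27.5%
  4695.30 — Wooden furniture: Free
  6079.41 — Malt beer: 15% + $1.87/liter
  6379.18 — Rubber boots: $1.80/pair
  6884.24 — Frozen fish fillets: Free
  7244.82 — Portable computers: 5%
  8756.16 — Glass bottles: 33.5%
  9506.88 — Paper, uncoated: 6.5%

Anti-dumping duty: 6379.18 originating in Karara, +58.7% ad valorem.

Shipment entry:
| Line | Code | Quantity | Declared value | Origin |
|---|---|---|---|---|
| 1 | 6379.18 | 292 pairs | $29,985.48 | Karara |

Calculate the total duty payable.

Line 1 (6379.18, Karara, 292 pairs, $29,985.48):
Base rate for 6379.18 is $1.80/pair.
Additional duty on 6379.18 from Karara: +58.7% ad valorem. Applied ad valorem rate = 58.7%.
Duty = $29,985.48 × 58.7% + 292 × $1.80 = $18,127.08.

$18,127.08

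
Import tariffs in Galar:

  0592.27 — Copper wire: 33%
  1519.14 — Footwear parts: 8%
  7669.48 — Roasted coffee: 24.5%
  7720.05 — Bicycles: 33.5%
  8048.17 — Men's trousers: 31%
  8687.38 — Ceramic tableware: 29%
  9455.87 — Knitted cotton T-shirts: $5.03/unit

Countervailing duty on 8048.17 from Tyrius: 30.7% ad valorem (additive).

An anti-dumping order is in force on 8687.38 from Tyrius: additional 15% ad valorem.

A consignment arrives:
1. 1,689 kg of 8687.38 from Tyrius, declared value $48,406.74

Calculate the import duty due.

Line 1 (8687.38, Tyrius, 1,689 kg, $48,406.74):
Base rate for 8687.38 is 29%.
Additional duty on 8687.38 from Tyrius: +15%. Applied ad valorem rate: 29% + 15% = 44%.
Duty = $48,406.74 × 44% = $21,298.97.

$21,298.97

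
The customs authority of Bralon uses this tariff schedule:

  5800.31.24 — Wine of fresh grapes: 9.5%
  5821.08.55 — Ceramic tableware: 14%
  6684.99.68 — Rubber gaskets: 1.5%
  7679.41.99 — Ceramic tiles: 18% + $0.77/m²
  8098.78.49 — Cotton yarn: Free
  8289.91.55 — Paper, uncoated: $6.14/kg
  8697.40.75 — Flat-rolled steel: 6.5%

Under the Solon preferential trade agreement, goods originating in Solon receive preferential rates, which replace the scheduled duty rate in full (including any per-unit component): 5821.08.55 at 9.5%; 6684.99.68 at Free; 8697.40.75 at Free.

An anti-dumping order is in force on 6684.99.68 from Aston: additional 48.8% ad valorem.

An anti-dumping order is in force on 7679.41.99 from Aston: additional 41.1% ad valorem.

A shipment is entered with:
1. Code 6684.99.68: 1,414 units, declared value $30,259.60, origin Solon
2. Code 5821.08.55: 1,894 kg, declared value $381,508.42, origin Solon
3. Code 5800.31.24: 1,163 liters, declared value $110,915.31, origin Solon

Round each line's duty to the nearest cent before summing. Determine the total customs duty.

$46,780.25

Line 1 (6684.99.68, Solon, 1,414 units, $30,259.60):
Base rate for 6684.99.68 is 1.5%.
Origin Solon qualifies under the Bralon–Solon agreement and 6684.99.68 is covered: preferential rate Free applies instead.
The additional-duty order on 6684.99.68 targets Aston, not Solon; it does not apply.
Duty = $30,259.60 × 0% = $0.00.
Line 2 (5821.08.55, Solon, 1,894 kg, $381,508.42):
Base rate for 5821.08.55 is 14%.
Origin Solon qualifies under the Bralon–Solon agreement and 5821.08.55 is covered: preferential rate 9.5% applies instead.
Duty = $381,508.42 × 9.5% = $36,243.30.
Line 3 (5800.31.24, Solon, 1,163 liters, $110,915.31):
Base rate for 5800.31.24 is 9.5%.
Origin Solon is the FTA partner but 5800.31.24 is not on the preference list; base rate stands.
Duty = $110,915.31 × 9.5% = $10,536.95.
Total = $0.00 + $36,243.30 + $10,536.95 = $46,780.25.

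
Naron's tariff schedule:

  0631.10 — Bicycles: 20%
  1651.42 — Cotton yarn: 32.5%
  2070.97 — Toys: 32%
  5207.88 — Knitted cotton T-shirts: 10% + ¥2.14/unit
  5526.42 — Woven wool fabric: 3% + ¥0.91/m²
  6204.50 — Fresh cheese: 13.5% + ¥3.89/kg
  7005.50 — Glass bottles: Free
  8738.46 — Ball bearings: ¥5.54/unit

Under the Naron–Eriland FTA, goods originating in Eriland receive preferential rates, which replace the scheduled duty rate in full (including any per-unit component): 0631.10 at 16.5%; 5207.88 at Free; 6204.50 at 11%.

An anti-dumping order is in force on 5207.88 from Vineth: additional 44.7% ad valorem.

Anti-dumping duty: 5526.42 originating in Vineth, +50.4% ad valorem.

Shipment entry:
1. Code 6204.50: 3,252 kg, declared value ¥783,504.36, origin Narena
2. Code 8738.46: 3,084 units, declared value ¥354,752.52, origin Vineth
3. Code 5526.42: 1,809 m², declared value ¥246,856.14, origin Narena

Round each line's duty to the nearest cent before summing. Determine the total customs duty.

Line 1 (6204.50, Narena, 3,252 kg, ¥783,504.36):
Base rate for 6204.50 is 13.5% + ¥3.89/kg.
6204.50 has an FTA preferential rate, but origin Narena is not Eriland; base rate stands.
Duty = ¥783,504.36 × 13.5% + 3,252 × ¥3.89 = ¥118,423.37.
Line 2 (8738.46, Vineth, 3,084 units, ¥354,752.52):
Base rate for 8738.46 is ¥5.54/unit.
Duty = 3,084 × ¥5.54 = ¥17,085.36.
Line 3 (5526.42, Narena, 1,809 m², ¥246,856.14):
Base rate for 5526.42 is 3% + ¥0.91/m².
The additional-duty order on 5526.42 targets Vineth, not Narena; it does not apply.
Duty = ¥246,856.14 × 3% + 1,809 × ¥0.91 = ¥9,051.87.
Total = ¥118,423.37 + ¥17,085.36 + ¥9,051.87 = ¥144,560.60.

¥144,560.60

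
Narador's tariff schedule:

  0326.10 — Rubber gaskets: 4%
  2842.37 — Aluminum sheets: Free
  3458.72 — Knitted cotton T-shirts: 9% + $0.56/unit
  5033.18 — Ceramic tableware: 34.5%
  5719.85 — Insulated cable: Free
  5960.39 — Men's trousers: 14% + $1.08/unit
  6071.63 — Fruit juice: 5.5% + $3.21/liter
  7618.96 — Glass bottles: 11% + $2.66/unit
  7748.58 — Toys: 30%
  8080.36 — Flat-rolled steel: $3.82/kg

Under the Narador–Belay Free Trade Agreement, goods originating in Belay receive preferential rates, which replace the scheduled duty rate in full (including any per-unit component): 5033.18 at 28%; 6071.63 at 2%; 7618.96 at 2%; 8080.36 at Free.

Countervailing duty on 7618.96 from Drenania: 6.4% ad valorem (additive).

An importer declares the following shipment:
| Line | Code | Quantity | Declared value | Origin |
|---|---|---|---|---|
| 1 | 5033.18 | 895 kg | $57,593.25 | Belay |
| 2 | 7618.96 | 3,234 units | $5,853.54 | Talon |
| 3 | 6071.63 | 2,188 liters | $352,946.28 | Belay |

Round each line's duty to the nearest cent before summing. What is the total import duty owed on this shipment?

$32,431.37

Line 1 (5033.18, Belay, 895 kg, $57,593.25):
Base rate for 5033.18 is 34.5%.
Origin Belay qualifies under the Narador–Belay agreement and 5033.18 is covered: preferential rate 28% applies instead.
Duty = $57,593.25 × 28% = $16,126.11.
Line 2 (7618.96, Talon, 3,234 units, $5,853.54):
Base rate for 7618.96 is 11% + $2.66/unit.
7618.96 has an FTA preferential rate, but origin Talon is not Belay; base rate stands.
The additional-duty order on 7618.96 targets Drenania, not Talon; it does not apply.
Duty = $5,853.54 × 11% + 3,234 × $2.66 = $9,246.33.
Line 3 (6071.63, Belay, 2,188 liters, $352,946.28):
Base rate for 6071.63 is 5.5% + $3.21/liter.
Origin Belay qualifies under the Narador–Belay agreement and 6071.63 is covered: preferential rate 2% applies instead.
Duty = $352,946.28 × 2% = $7,058.93.
Total = $16,126.11 + $9,246.33 + $7,058.93 = $32,431.37.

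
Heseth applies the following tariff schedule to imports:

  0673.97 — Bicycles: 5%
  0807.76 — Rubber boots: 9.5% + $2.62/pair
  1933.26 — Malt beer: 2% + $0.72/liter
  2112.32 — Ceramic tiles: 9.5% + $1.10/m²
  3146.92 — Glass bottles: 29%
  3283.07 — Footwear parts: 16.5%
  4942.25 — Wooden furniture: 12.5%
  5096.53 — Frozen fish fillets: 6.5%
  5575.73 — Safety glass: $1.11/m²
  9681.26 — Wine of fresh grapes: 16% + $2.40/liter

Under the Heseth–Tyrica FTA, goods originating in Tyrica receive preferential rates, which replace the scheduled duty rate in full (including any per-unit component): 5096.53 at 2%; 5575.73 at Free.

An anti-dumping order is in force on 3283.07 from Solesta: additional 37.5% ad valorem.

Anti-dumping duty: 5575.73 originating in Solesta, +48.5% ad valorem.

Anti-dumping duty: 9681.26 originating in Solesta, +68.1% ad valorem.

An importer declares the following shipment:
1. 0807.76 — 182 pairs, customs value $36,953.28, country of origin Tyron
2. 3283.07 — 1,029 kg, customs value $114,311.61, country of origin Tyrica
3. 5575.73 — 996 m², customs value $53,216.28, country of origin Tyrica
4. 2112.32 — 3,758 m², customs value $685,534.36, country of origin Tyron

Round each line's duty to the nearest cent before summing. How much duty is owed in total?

$92,108.38

Line 1 (0807.76, Tyron, 182 pairs, $36,953.28):
Base rate for 0807.76 is 9.5% + $2.62/pair.
Duty = $36,953.28 × 9.5% + 182 × $2.62 = $3,987.40.
Line 2 (3283.07, Tyrica, 1,029 kg, $114,311.61):
Base rate for 3283.07 is 16.5%.
Origin Tyrica is the FTA partner but 3283.07 is not on the preference list; base rate stands.
The additional-duty order on 3283.07 targets Solesta, not Tyrica; it does not apply.
Duty = $114,311.61 × 16.5% = $18,861.42.
Line 3 (5575.73, Tyrica, 996 m², $53,216.28):
Base rate for 5575.73 is $1.11/m².
Origin Tyrica qualifies under the Heseth–Tyrica agreement and 5575.73 is covered: preferential rate Free applies instead.
The additional-duty order on 5575.73 targets Solesta, not Tyrica; it does not apply.
Duty = $53,216.28 × 0% = $0.00.
Line 4 (2112.32, Tyron, 3,758 m², $685,534.36):
Base rate for 2112.32 is 9.5% + $1.10/m².
Duty = $685,534.36 × 9.5% + 3,758 × $1.10 = $69,259.56.
Total = $3,987.40 + $18,861.42 + $0.00 + $69,259.56 = $92,108.38.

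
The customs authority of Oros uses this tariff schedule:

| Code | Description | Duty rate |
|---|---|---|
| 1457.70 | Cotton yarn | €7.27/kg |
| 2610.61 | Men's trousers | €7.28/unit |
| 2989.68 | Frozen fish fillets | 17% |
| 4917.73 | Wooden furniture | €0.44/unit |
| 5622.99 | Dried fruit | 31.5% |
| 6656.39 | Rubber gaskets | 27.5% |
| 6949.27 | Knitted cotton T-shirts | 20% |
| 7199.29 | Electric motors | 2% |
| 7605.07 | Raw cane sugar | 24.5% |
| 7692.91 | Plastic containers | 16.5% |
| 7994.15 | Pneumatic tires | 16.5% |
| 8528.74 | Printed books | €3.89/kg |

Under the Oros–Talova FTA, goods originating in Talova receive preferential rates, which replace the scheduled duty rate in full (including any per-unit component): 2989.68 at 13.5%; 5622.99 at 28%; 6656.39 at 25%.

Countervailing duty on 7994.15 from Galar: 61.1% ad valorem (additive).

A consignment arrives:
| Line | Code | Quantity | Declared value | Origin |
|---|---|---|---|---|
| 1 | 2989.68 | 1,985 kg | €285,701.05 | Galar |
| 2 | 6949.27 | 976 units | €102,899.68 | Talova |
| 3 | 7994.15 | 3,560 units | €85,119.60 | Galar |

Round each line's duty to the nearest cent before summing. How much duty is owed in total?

€135,201.93

Line 1 (2989.68, Galar, 1,985 kg, €285,701.05):
Base rate for 2989.68 is 17%.
2989.68 has an FTA preferential rate, but origin Galar is not Talova; base rate stands.
Duty = €285,701.05 × 17% = €48,569.18.
Line 2 (6949.27, Talova, 976 units, €102,899.68):
Base rate for 6949.27 is 20%.
Origin Talova is the FTA partner but 6949.27 is not on the preference list; base rate stands.
Duty = €102,899.68 × 20% = €20,579.94.
Line 3 (7994.15, Galar, 3,560 units, €85,119.60):
Base rate for 7994.15 is 16.5%.
Additional duty on 7994.15 from Galar: +61.1%. Applied ad valorem rate: 16.5% + 61.1% = 77.6%.
Duty = €85,119.60 × 77.6% = €66,052.81.
Total = €48,569.18 + €20,579.94 + €66,052.81 = €135,201.93.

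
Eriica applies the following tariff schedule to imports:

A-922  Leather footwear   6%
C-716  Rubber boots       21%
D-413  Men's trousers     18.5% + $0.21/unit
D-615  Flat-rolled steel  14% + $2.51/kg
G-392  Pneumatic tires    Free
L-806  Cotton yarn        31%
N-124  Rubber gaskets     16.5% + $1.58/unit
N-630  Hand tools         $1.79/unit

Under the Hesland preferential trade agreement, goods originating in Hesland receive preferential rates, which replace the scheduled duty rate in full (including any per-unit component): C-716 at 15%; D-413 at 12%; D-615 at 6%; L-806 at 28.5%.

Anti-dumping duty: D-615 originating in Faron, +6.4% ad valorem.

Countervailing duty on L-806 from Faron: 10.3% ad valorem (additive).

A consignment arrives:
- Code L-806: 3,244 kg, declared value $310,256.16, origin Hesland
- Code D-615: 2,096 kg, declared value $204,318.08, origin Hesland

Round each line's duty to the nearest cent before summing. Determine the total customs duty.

Line 1 (L-806, Hesland, 3,244 kg, $310,256.16):
Base rate for L-806 is 31%.
Origin Hesland qualifies under the Eriica–Hesland agreement and L-806 is covered: preferential rate 28.5% applies instead.
The additional-duty order on L-806 targets Faron, not Hesland; it does not apply.
Duty = $310,256.16 × 28.5% = $88,423.01.
Line 2 (D-615, Hesland, 2,096 kg, $204,318.08):
Base rate for D-615 is 14% + $2.51/kg.
Origin Hesland qualifies under the Eriica–Hesland agreement and D-615 is covered: preferential rate 6% applies instead.
The additional-duty order on D-615 targets Faron, not Hesland; it does not apply.
Duty = $204,318.08 × 6% = $12,259.08.
Total = $88,423.01 + $12,259.08 = $100,682.09.

$100,682.09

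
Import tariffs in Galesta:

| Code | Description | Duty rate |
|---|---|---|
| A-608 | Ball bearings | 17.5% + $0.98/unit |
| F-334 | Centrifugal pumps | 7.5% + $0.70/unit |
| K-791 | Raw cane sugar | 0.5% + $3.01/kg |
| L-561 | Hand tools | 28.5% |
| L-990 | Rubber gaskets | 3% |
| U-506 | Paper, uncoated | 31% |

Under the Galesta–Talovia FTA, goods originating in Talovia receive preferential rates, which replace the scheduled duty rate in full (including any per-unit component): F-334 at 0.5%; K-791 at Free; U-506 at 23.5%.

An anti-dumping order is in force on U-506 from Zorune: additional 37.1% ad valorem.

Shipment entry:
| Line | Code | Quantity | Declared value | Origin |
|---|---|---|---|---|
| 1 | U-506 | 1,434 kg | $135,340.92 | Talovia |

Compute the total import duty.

$31,805.12

Line 1 (U-506, Talovia, 1,434 kg, $135,340.92):
Base rate for U-506 is 31%.
Origin Talovia qualifies under the Galesta–Talovia agreement and U-506 is covered: preferential rate 23.5% applies instead.
The additional-duty order on U-506 targets Zorune, not Talovia; it does not apply.
Duty = $135,340.92 × 23.5% = $31,805.12.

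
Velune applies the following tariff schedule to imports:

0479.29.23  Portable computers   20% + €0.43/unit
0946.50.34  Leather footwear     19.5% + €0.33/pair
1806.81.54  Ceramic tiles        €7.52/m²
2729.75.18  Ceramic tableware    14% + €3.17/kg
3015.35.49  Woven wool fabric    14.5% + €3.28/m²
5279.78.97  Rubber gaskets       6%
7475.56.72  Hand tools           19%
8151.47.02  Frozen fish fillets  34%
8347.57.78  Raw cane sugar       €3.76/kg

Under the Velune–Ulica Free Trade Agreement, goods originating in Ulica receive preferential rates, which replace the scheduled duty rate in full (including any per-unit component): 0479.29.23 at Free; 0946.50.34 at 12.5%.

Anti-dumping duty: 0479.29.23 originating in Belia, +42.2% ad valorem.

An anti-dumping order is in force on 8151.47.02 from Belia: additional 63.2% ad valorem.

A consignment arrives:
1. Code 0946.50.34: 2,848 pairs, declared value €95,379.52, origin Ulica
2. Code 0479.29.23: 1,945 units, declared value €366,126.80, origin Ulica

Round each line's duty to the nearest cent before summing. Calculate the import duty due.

Line 1 (0946.50.34, Ulica, 2,848 pairs, €95,379.52):
Base rate for 0946.50.34 is 19.5% + €0.33/pair.
Origin Ulica qualifies under the Velune–Ulica agreement and 0946.50.34 is covered: preferential rate 12.5% applies instead.
Duty = €95,379.52 × 12.5% = €11,922.44.
Line 2 (0479.29.23, Ulica, 1,945 units, €366,126.80):
Base rate for 0479.29.23 is 20% + €0.43/unit.
Origin Ulica qualifies under the Velune–Ulica agreement and 0479.29.23 is covered: preferential rate Free applies instead.
The additional-duty order on 0479.29.23 targets Belia, not Ulica; it does not apply.
Duty = €366,126.80 × 0% = €0.00.
Total = €11,922.44 + €0.00 = €11,922.44.

€11,922.44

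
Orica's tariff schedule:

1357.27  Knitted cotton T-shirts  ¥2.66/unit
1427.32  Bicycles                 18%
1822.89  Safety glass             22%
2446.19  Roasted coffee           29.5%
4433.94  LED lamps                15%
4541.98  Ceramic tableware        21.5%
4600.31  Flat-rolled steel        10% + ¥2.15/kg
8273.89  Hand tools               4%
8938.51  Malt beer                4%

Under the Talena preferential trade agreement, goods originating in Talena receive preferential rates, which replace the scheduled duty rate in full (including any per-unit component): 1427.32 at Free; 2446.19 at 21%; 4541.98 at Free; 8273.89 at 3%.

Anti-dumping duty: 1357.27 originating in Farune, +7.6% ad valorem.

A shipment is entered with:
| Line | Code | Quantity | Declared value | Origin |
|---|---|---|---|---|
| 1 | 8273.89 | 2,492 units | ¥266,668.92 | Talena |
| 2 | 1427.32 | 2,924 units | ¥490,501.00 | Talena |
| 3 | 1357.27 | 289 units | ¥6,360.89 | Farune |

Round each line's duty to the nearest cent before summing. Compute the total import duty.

Line 1 (8273.89, Talena, 2,492 units, ¥266,668.92):
Base rate for 8273.89 is 4%.
Origin Talena qualifies under the Orica–Talena agreement and 8273.89 is covered: preferential rate 3% applies instead.
Duty = ¥266,668.92 × 3% = ¥8,000.07.
Line 2 (1427.32, Talena, 2,924 units, ¥490,501.00):
Base rate for 1427.32 is 18%.
Origin Talena qualifies under the Orica–Talena agreement and 1427.32 is covered: preferential rate Free applies instead.
Duty = ¥490,501.00 × 0% = ¥0.00.
Line 3 (1357.27, Farune, 289 units, ¥6,360.89):
Base rate for 1357.27 is ¥2.66/unit.
Additional duty on 1357.27 from Farune: +7.6% ad valorem. Applied ad valorem rate = 7.6%.
Duty = ¥6,360.89 × 7.6% + 289 × ¥2.66 = ¥1,252.17.
Total = ¥8,000.07 + ¥0.00 + ¥1,252.17 = ¥9,252.24.

¥9,252.24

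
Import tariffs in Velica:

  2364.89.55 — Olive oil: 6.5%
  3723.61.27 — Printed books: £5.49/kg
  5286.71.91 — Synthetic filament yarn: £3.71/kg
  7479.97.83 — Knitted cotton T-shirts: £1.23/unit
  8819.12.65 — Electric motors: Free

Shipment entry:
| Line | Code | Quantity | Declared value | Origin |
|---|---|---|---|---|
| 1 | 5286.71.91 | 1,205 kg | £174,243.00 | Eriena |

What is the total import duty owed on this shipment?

£4,470.55

Line 1 (5286.71.91, Eriena, 1,205 kg, £174,243.00):
Base rate for 5286.71.91 is £3.71/kg.
Duty = 1,205 × £3.71 = £4,470.55.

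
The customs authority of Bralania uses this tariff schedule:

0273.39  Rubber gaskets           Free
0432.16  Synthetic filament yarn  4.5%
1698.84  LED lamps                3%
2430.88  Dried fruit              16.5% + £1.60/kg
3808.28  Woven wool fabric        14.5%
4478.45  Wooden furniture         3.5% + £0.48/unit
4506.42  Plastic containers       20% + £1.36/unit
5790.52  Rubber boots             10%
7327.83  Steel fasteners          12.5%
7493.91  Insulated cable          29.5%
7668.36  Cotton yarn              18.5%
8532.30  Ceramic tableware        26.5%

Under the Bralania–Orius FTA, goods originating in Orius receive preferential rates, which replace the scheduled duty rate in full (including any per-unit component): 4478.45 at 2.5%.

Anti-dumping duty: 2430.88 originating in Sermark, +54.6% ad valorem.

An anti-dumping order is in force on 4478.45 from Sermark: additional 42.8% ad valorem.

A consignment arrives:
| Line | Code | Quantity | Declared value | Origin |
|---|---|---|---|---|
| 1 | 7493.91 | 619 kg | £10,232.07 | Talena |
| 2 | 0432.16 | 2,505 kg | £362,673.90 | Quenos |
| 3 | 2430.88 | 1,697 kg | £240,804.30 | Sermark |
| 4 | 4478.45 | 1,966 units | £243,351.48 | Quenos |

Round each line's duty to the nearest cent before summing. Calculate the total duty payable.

£202,726.83

Line 1 (7493.91, Talena, 619 kg, £10,232.07):
Base rate for 7493.91 is 29.5%.
Duty = £10,232.07 × 29.5% = £3,018.46.
Line 2 (0432.16, Quenos, 2,505 kg, £362,673.90):
Base rate for 0432.16 is 4.5%.
Duty = £362,673.90 × 4.5% = £16,320.33.
Line 3 (2430.88, Sermark, 1,697 kg, £240,804.30):
Base rate for 2430.88 is 16.5% + £1.60/kg.
Additional duty on 2430.88 from Sermark: +54.6%. Applied ad valorem rate: 16.5% + 54.6% = 71.1%.
Duty = £240,804.30 × 71.1% + 1,697 × £1.60 = £173,927.06.
Line 4 (4478.45, Quenos, 1,966 units, £243,351.48):
Base rate for 4478.45 is 3.5% + £0.48/unit.
4478.45 has an FTA preferential rate, but origin Quenos is not Orius; base rate stands.
The additional-duty order on 4478.45 targets Sermark, not Quenos; it does not apply.
Duty = £243,351.48 × 3.5% + 1,966 × £0.48 = £9,460.98.
Total = £3,018.46 + £16,320.33 + £173,927.06 + £9,460.98 = £202,726.83.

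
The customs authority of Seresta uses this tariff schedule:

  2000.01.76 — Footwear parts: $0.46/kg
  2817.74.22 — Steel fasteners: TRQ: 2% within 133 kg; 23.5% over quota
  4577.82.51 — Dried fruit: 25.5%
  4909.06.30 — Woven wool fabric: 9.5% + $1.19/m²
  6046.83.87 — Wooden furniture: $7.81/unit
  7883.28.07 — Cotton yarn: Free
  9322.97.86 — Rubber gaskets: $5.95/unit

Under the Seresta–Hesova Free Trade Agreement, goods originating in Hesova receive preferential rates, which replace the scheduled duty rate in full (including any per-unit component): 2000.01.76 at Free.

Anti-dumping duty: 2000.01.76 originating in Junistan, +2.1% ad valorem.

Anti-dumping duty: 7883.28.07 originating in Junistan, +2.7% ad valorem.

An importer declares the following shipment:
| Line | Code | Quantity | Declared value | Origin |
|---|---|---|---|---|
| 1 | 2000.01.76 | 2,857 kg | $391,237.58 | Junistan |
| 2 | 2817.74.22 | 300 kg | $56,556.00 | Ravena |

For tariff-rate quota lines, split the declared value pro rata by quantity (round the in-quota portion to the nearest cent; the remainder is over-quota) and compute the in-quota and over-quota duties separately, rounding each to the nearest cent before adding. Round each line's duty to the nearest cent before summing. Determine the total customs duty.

$17,430.14

Line 1 (2000.01.76, Junistan, 2,857 kg, $391,237.58):
Base rate for 2000.01.76 is $0.46/kg.
2000.01.76 has an FTA preferential rate, but origin Junistan is not Hesova; base rate stands.
Additional duty on 2000.01.76 from Junistan: +2.1% ad valorem. Applied ad valorem rate = 2.1%.
Duty = $391,237.58 × 2.1% + 2,857 × $0.46 = $9,530.21.
Line 2 (2817.74.22, Ravena, 300 kg, $56,556.00):
Code 2817.74.22 is under a tariff-rate quota (threshold 133 kg). In-quota: 133 kg at 2%; over-quota: 167 kg at 23.5%.
Pro-rata value split: in-quota = $56,556.00 × 133/300 = $25,073.16; over-quota = $56,556.00 − $25,073.16 = $31,482.84.
In-quota duty = $25,073.16 × 2% = $501.46. Over-quota duty = $31,482.84 × 23.5% = $7,398.47.
Line duty = $501.46 + $7,398.47 = $7,899.93.
Total = $9,530.21 + $7,899.93 = $17,430.14.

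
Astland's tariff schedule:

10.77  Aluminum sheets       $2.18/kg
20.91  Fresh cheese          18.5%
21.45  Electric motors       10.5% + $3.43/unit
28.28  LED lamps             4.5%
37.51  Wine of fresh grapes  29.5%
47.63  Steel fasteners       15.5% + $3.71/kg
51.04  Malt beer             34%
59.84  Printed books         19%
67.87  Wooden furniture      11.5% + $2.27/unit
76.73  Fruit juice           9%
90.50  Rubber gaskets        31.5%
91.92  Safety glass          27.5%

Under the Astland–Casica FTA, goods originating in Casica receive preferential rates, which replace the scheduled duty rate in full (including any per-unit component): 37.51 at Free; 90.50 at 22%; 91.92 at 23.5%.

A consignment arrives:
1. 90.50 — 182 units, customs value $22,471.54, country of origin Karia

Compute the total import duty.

Line 1 (90.50, Karia, 182 units, $22,471.54):
Base rate for 90.50 is 31.5%.
90.50 has an FTA preferential rate, but origin Karia is not Casica; base rate stands.
Duty = $22,471.54 × 31.5% = $7,078.54.

$7,078.54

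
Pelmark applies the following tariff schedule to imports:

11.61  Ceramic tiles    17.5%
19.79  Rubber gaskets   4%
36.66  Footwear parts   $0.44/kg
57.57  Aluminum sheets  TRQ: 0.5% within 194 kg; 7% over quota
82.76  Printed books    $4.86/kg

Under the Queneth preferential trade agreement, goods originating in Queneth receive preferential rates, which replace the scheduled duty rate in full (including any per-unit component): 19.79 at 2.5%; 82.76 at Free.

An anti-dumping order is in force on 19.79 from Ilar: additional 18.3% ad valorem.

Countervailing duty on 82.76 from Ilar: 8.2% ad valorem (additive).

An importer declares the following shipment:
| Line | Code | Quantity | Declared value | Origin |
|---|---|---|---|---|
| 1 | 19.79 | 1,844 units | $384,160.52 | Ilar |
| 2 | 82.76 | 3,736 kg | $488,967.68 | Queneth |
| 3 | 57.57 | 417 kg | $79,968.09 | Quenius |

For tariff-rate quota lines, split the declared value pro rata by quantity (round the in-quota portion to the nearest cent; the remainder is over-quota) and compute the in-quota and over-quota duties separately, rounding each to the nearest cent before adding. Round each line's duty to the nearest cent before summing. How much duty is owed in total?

$88,847.35

Line 1 (19.79, Ilar, 1,844 units, $384,160.52):
Base rate for 19.79 is 4%.
19.79 has an FTA preferential rate, but origin Ilar is not Queneth; base rate stands.
Additional duty on 19.79 from Ilar: +18.3%. Applied ad valorem rate: 4% + 18.3% = 22.3%.
Duty = $384,160.52 × 22.3% = $85,667.80.
Line 2 (82.76, Queneth, 3,736 kg, $488,967.68):
Base rate for 82.76 is $4.86/kg.
Origin Queneth qualifies under the Pelmark–Queneth agreement and 82.76 is covered: preferential rate Free applies instead.
The additional-duty order on 82.76 targets Ilar, not Queneth; it does not apply.
Duty = $488,967.68 × 0% = $0.00.
Line 3 (57.57, Quenius, 417 kg, $79,968.09):
Code 57.57 is under a tariff-rate quota (threshold 194 kg). In-quota: 194 kg at 0.5%; over-quota: 223 kg at 7%.
Pro-rata value split: in-quota = $79,968.09 × 194/417 = $37,203.38; over-quota = $79,968.09 − $37,203.38 = $42,764.71.
In-quota duty = $37,203.38 × 0.5% = $186.02. Over-quota duty = $42,764.71 × 7% = $2,993.53.
Line duty = $186.02 + $2,993.53 = $3,179.55.
Total = $85,667.80 + $0.00 + $3,179.55 = $88,847.35.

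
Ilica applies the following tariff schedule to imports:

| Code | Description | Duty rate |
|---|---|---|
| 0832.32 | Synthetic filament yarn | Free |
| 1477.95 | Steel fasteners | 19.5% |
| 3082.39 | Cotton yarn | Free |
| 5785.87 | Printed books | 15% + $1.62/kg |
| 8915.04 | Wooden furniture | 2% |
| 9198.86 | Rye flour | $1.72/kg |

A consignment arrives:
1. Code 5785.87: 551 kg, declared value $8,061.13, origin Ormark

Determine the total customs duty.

$2,101.79

Line 1 (5785.87, Ormark, 551 kg, $8,061.13):
Base rate for 5785.87 is 15% + $1.62/kg.
Duty = $8,061.13 × 15% + 551 × $1.62 = $2,101.79.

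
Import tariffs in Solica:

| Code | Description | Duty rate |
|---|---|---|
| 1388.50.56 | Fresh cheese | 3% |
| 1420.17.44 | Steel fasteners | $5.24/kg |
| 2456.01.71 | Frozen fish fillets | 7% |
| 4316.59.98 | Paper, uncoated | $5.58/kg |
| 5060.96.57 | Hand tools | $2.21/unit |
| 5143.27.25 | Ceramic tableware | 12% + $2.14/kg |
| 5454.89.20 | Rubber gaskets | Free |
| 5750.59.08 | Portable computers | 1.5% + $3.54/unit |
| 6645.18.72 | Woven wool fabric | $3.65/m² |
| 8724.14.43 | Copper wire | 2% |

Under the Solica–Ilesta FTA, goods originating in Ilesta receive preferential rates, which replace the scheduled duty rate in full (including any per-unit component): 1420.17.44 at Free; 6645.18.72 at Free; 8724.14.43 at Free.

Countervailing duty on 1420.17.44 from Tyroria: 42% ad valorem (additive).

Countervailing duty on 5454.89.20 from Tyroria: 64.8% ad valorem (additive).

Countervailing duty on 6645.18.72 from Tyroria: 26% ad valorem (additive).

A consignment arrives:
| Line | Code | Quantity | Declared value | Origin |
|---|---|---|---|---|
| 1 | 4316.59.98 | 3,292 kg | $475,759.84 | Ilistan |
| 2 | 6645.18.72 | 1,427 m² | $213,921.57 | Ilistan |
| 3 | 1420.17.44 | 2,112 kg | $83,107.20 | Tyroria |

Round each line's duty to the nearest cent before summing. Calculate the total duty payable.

Line 1 (4316.59.98, Ilistan, 3,292 kg, $475,759.84):
Base rate for 4316.59.98 is $5.58/kg.
Duty = 3,292 × $5.58 = $18,369.36.
Line 2 (6645.18.72, Ilistan, 1,427 m², $213,921.57):
Base rate for 6645.18.72 is $3.65/m².
6645.18.72 has an FTA preferential rate, but origin Ilistan is not Ilesta; base rate stands.
The additional-duty order on 6645.18.72 targets Tyroria, not Ilistan; it does not apply.
Duty = 1,427 × $3.65 = $5,208.55.
Line 3 (1420.17.44, Tyroria, 2,112 kg, $83,107.20):
Base rate for 1420.17.44 is $5.24/kg.
1420.17.44 has an FTA preferential rate, but origin Tyroria is not Ilesta; base rate stands.
Additional duty on 1420.17.44 from Tyroria: +42% ad valorem. Applied ad valorem rate = 42%.
Duty = $83,107.20 × 42% + 2,112 × $5.24 = $45,971.90.
Total = $18,369.36 + $5,208.55 + $45,971.90 = $69,549.81.

$69,549.81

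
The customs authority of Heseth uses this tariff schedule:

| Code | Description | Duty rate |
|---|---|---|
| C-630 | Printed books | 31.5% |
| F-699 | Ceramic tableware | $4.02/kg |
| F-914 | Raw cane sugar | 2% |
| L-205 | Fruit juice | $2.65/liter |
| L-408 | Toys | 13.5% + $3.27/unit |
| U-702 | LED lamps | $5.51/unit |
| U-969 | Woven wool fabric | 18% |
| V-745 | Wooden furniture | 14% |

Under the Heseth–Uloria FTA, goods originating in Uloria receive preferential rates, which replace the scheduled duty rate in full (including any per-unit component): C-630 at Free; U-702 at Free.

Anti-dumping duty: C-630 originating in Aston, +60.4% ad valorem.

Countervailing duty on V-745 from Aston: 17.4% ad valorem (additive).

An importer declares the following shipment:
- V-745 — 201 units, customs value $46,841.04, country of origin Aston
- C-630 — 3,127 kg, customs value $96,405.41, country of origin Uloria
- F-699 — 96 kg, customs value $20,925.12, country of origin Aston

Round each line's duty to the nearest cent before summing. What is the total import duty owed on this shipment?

$15,094.01

Line 1 (V-745, Aston, 201 units, $46,841.04):
Base rate for V-745 is 14%.
Additional duty on V-745 from Aston: +17.4%. Applied ad valorem rate: 14% + 17.4% = 31.4%.
Duty = $46,841.04 × 31.4% = $14,708.09.
Line 2 (C-630, Uloria, 3,127 kg, $96,405.41):
Base rate for C-630 is 31.5%.
Origin Uloria qualifies under the Heseth–Uloria agreement and C-630 is covered: preferential rate Free applies instead.
The additional-duty order on C-630 targets Aston, not Uloria; it does not apply.
Duty = $96,405.41 × 0% = $0.00.
Line 3 (F-699, Aston, 96 kg, $20,925.12):
Base rate for F-699 is $4.02/kg.
Duty = 96 × $4.02 = $385.92.
Total = $14,708.09 + $0.00 + $385.92 = $15,094.01.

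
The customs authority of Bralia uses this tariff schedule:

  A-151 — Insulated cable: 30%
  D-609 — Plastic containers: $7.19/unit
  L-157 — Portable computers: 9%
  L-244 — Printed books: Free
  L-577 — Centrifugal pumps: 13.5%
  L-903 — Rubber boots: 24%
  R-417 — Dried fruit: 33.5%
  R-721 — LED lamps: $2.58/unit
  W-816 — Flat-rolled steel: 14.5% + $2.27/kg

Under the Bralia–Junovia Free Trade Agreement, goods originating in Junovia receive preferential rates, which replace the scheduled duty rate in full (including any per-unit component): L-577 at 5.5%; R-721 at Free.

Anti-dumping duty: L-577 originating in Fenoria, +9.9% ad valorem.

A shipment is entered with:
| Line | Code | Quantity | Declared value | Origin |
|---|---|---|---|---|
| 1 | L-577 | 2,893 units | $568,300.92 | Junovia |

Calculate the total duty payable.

$31,256.55

Line 1 (L-577, Junovia, 2,893 units, $568,300.92):
Base rate for L-577 is 13.5%.
Origin Junovia qualifies under the Bralia–Junovia agreement and L-577 is covered: preferential rate 5.5% applies instead.
The additional-duty order on L-577 targets Fenoria, not Junovia; it does not apply.
Duty = $568,300.92 × 5.5% = $31,256.55.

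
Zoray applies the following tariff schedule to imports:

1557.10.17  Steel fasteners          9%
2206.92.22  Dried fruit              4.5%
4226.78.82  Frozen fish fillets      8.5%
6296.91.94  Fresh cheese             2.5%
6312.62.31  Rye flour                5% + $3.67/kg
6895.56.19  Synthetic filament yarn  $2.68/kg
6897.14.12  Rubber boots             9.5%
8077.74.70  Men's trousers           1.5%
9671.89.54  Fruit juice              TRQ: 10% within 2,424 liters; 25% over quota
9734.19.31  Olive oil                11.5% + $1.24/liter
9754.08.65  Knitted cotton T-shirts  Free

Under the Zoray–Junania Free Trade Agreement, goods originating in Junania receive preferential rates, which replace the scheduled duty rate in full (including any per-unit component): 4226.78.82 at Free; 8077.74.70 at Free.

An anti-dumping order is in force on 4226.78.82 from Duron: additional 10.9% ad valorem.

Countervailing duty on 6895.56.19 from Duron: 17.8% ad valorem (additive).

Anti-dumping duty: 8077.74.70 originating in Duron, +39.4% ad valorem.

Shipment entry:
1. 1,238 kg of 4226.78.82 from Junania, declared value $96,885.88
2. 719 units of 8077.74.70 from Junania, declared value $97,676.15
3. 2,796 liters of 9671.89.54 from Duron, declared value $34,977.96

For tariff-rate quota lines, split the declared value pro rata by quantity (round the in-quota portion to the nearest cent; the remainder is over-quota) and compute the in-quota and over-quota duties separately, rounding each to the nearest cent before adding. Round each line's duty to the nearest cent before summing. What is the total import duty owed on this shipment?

Line 1 (4226.78.82, Junania, 1,238 kg, $96,885.88):
Base rate for 4226.78.82 is 8.5%.
Origin Junania qualifies under the Zoray–Junania agreement and 4226.78.82 is covered: preferential rate Free applies instead.
The additional-duty order on 4226.78.82 targets Duron, not Junania; it does not apply.
Duty = $96,885.88 × 0% = $0.00.
Line 2 (8077.74.70, Junania, 719 units, $97,676.15):
Base rate for 8077.74.70 is 1.5%.
Origin Junania qualifies under the Zoray–Junania agreement and 8077.74.70 is covered: preferential rate Free applies instead.
The additional-duty order on 8077.74.70 targets Duron, not Junania; it does not apply.
Duty = $97,676.15 × 0% = $0.00.
Line 3 (9671.89.54, Duron, 2,796 liters, $34,977.96):
Code 9671.89.54 is under a tariff-rate quota (threshold 2,424 liters). In-quota: 2,424 liters at 10%; over-quota: 372 liters at 25%.
Pro-rata value split: in-quota = $34,977.96 × 2,424/2,796 = $30,324.24; over-quota = $34,977.96 − $30,324.24 = $4,653.72.
In-quota duty = $30,324.24 × 10% = $3,032.42. Over-quota duty = $4,653.72 × 25% = $1,163.43.
Line duty = $3,032.42 + $1,163.43 = $4,195.85.
Total = $0.00 + $0.00 + $4,195.85 = $4,195.85.

$4,195.85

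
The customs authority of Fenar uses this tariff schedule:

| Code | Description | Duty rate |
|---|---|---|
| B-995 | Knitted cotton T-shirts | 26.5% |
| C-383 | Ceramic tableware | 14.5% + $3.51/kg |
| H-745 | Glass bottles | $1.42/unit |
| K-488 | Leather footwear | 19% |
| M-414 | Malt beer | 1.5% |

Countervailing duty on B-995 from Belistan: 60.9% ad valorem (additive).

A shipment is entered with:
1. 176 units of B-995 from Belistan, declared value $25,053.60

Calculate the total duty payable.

$21,896.85

Line 1 (B-995, Belistan, 176 units, $25,053.60):
Base rate for B-995 is 26.5%.
Additional duty on B-995 from Belistan: +60.9%. Applied ad valorem rate: 26.5% + 60.9% = 87.4%.
Duty = $25,053.60 × 87.4% = $21,896.85.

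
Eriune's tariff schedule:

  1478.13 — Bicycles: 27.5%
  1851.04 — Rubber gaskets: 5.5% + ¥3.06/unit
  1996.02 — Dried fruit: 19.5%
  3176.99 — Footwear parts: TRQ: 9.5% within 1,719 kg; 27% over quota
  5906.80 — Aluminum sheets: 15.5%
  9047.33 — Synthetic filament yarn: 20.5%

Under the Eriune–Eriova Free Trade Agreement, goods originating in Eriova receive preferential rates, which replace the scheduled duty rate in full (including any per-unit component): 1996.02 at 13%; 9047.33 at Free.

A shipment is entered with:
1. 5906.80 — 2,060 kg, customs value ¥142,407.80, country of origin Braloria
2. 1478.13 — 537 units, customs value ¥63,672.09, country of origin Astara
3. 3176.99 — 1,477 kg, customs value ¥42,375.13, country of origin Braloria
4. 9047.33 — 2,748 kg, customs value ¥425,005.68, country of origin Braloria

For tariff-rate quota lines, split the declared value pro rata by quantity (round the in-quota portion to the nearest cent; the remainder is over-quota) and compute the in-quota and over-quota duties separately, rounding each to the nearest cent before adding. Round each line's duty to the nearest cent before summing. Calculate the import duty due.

¥130,734.83

Line 1 (5906.80, Braloria, 2,060 kg, ¥142,407.80):
Base rate for 5906.80 is 15.5%.
Duty = ¥142,407.80 × 15.5% = ¥22,073.21.
Line 2 (1478.13, Astara, 537 units, ¥63,672.09):
Base rate for 1478.13 is 27.5%.
Duty = ¥63,672.09 × 27.5% = ¥17,509.82.
Line 3 (3176.99, Braloria, 1,477 kg, ¥42,375.13):
Code 3176.99 is under a tariff-rate quota (threshold 1,719 kg). Quantity 1,477 kg is within the quota, so the in-quota rate 9.5% applies to the full value.
Duty = ¥42,375.13 × 9.5% = ¥4,025.64.
Line 4 (9047.33, Braloria, 2,748 kg, ¥425,005.68):
Base rate for 9047.33 is 20.5%.
9047.33 has an FTA preferential rate, but origin Braloria is not Eriova; base rate stands.
Duty = ¥425,005.68 × 20.5% = ¥87,126.16.
Total = ¥22,073.21 + ¥17,509.82 + ¥4,025.64 + ¥87,126.16 = ¥130,734.83.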